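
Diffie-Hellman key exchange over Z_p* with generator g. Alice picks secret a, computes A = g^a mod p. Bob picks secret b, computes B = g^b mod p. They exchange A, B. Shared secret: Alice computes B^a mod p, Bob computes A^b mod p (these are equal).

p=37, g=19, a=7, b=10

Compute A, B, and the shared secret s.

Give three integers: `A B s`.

Answer: 24 3 4

Derivation:
A = 19^7 mod 37  (bits of 7 = 111)
  bit 0 = 1: r = r^2 * 19 mod 37 = 1^2 * 19 = 1*19 = 19
  bit 1 = 1: r = r^2 * 19 mod 37 = 19^2 * 19 = 28*19 = 14
  bit 2 = 1: r = r^2 * 19 mod 37 = 14^2 * 19 = 11*19 = 24
  -> A = 24
B = 19^10 mod 37  (bits of 10 = 1010)
  bit 0 = 1: r = r^2 * 19 mod 37 = 1^2 * 19 = 1*19 = 19
  bit 1 = 0: r = r^2 mod 37 = 19^2 = 28
  bit 2 = 1: r = r^2 * 19 mod 37 = 28^2 * 19 = 7*19 = 22
  bit 3 = 0: r = r^2 mod 37 = 22^2 = 3
  -> B = 3
s = B^a = 3^7 mod 37  (bits of 7 = 111)
  bit 0 = 1: r = r^2 * 3 mod 37 = 1^2 * 3 = 1*3 = 3
  bit 1 = 1: r = r^2 * 3 mod 37 = 3^2 * 3 = 9*3 = 27
  bit 2 = 1: r = r^2 * 3 mod 37 = 27^2 * 3 = 26*3 = 4
  -> s = B^a = 4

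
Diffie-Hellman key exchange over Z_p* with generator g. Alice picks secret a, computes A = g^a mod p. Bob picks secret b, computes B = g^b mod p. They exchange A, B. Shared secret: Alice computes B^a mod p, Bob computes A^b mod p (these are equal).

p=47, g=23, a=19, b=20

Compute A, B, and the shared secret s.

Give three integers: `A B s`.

A = 23^19 mod 47  (bits of 19 = 10011)
  bit 0 = 1: r = r^2 * 23 mod 47 = 1^2 * 23 = 1*23 = 23
  bit 1 = 0: r = r^2 mod 47 = 23^2 = 12
  bit 2 = 0: r = r^2 mod 47 = 12^2 = 3
  bit 3 = 1: r = r^2 * 23 mod 47 = 3^2 * 23 = 9*23 = 19
  bit 4 = 1: r = r^2 * 23 mod 47 = 19^2 * 23 = 32*23 = 31
  -> A = 31
B = 23^20 mod 47  (bits of 20 = 10100)
  bit 0 = 1: r = r^2 * 23 mod 47 = 1^2 * 23 = 1*23 = 23
  bit 1 = 0: r = r^2 mod 47 = 23^2 = 12
  bit 2 = 1: r = r^2 * 23 mod 47 = 12^2 * 23 = 3*23 = 22
  bit 3 = 0: r = r^2 mod 47 = 22^2 = 14
  bit 4 = 0: r = r^2 mod 47 = 14^2 = 8
  -> B = 8
s = B^a = 8^19 mod 47  (bits of 19 = 10011)
  bit 0 = 1: r = r^2 * 8 mod 47 = 1^2 * 8 = 1*8 = 8
  bit 1 = 0: r = r^2 mod 47 = 8^2 = 17
  bit 2 = 0: r = r^2 mod 47 = 17^2 = 7
  bit 3 = 1: r = r^2 * 8 mod 47 = 7^2 * 8 = 2*8 = 16
  bit 4 = 1: r = r^2 * 8 mod 47 = 16^2 * 8 = 21*8 = 27
  -> s = B^a = 27

Answer: 31 8 27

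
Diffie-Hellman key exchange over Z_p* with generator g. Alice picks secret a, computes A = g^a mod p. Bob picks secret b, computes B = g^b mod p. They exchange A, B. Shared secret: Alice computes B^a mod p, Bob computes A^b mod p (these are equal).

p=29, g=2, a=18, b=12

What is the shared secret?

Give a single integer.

Answer: 23

Derivation:
A = 2^18 mod 29  (bits of 18 = 10010)
  bit 0 = 1: r = r^2 * 2 mod 29 = 1^2 * 2 = 1*2 = 2
  bit 1 = 0: r = r^2 mod 29 = 2^2 = 4
  bit 2 = 0: r = r^2 mod 29 = 4^2 = 16
  bit 3 = 1: r = r^2 * 2 mod 29 = 16^2 * 2 = 24*2 = 19
  bit 4 = 0: r = r^2 mod 29 = 19^2 = 13
  -> A = 13
B = 2^12 mod 29  (bits of 12 = 1100)
  bit 0 = 1: r = r^2 * 2 mod 29 = 1^2 * 2 = 1*2 = 2
  bit 1 = 1: r = r^2 * 2 mod 29 = 2^2 * 2 = 4*2 = 8
  bit 2 = 0: r = r^2 mod 29 = 8^2 = 6
  bit 3 = 0: r = r^2 mod 29 = 6^2 = 7
  -> B = 7
s = B^a = 7^18 mod 29  (bits of 18 = 10010)
  bit 0 = 1: r = r^2 * 7 mod 29 = 1^2 * 7 = 1*7 = 7
  bit 1 = 0: r = r^2 mod 29 = 7^2 = 20
  bit 2 = 0: r = r^2 mod 29 = 20^2 = 23
  bit 3 = 1: r = r^2 * 7 mod 29 = 23^2 * 7 = 7*7 = 20
  bit 4 = 0: r = r^2 mod 29 = 20^2 = 23
  -> s = B^a = 23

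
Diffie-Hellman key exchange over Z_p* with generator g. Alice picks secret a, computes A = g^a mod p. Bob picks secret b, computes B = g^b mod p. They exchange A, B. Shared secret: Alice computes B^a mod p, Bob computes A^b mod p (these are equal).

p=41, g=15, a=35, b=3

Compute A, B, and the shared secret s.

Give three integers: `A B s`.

A = 15^35 mod 41  (bits of 35 = 100011)
  bit 0 = 1: r = r^2 * 15 mod 41 = 1^2 * 15 = 1*15 = 15
  bit 1 = 0: r = r^2 mod 41 = 15^2 = 20
  bit 2 = 0: r = r^2 mod 41 = 20^2 = 31
  bit 3 = 0: r = r^2 mod 41 = 31^2 = 18
  bit 4 = 1: r = r^2 * 15 mod 41 = 18^2 * 15 = 37*15 = 22
  bit 5 = 1: r = r^2 * 15 mod 41 = 22^2 * 15 = 33*15 = 3
  -> A = 3
B = 15^3 mod 41  (bits of 3 = 11)
  bit 0 = 1: r = r^2 * 15 mod 41 = 1^2 * 15 = 1*15 = 15
  bit 1 = 1: r = r^2 * 15 mod 41 = 15^2 * 15 = 20*15 = 13
  -> B = 13
s = B^a = 13^35 mod 41  (bits of 35 = 100011)
  bit 0 = 1: r = r^2 * 13 mod 41 = 1^2 * 13 = 1*13 = 13
  bit 1 = 0: r = r^2 mod 41 = 13^2 = 5
  bit 2 = 0: r = r^2 mod 41 = 5^2 = 25
  bit 3 = 0: r = r^2 mod 41 = 25^2 = 10
  bit 4 = 1: r = r^2 * 13 mod 41 = 10^2 * 13 = 18*13 = 29
  bit 5 = 1: r = r^2 * 13 mod 41 = 29^2 * 13 = 21*13 = 27
  -> s = B^a = 27

Answer: 3 13 27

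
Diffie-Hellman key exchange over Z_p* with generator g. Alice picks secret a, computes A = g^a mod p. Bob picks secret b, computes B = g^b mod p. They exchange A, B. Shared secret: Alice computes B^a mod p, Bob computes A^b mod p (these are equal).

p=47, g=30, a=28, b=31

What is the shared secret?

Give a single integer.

Answer: 37

Derivation:
A = 30^28 mod 47  (bits of 28 = 11100)
  bit 0 = 1: r = r^2 * 30 mod 47 = 1^2 * 30 = 1*30 = 30
  bit 1 = 1: r = r^2 * 30 mod 47 = 30^2 * 30 = 7*30 = 22
  bit 2 = 1: r = r^2 * 30 mod 47 = 22^2 * 30 = 14*30 = 44
  bit 3 = 0: r = r^2 mod 47 = 44^2 = 9
  bit 4 = 0: r = r^2 mod 47 = 9^2 = 34
  -> A = 34
B = 30^31 mod 47  (bits of 31 = 11111)
  bit 0 = 1: r = r^2 * 30 mod 47 = 1^2 * 30 = 1*30 = 30
  bit 1 = 1: r = r^2 * 30 mod 47 = 30^2 * 30 = 7*30 = 22
  bit 2 = 1: r = r^2 * 30 mod 47 = 22^2 * 30 = 14*30 = 44
  bit 3 = 1: r = r^2 * 30 mod 47 = 44^2 * 30 = 9*30 = 35
  bit 4 = 1: r = r^2 * 30 mod 47 = 35^2 * 30 = 3*30 = 43
  -> B = 43
s = B^a = 43^28 mod 47  (bits of 28 = 11100)
  bit 0 = 1: r = r^2 * 43 mod 47 = 1^2 * 43 = 1*43 = 43
  bit 1 = 1: r = r^2 * 43 mod 47 = 43^2 * 43 = 16*43 = 30
  bit 2 = 1: r = r^2 * 43 mod 47 = 30^2 * 43 = 7*43 = 19
  bit 3 = 0: r = r^2 mod 47 = 19^2 = 32
  bit 4 = 0: r = r^2 mod 47 = 32^2 = 37
  -> s = B^a = 37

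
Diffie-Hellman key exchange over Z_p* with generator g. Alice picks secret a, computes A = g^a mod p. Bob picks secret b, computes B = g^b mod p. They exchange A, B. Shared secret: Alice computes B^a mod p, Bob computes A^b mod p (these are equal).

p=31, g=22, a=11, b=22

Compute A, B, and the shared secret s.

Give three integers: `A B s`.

Answer: 17 10 19

Derivation:
A = 22^11 mod 31  (bits of 11 = 1011)
  bit 0 = 1: r = r^2 * 22 mod 31 = 1^2 * 22 = 1*22 = 22
  bit 1 = 0: r = r^2 mod 31 = 22^2 = 19
  bit 2 = 1: r = r^2 * 22 mod 31 = 19^2 * 22 = 20*22 = 6
  bit 3 = 1: r = r^2 * 22 mod 31 = 6^2 * 22 = 5*22 = 17
  -> A = 17
B = 22^22 mod 31  (bits of 22 = 10110)
  bit 0 = 1: r = r^2 * 22 mod 31 = 1^2 * 22 = 1*22 = 22
  bit 1 = 0: r = r^2 mod 31 = 22^2 = 19
  bit 2 = 1: r = r^2 * 22 mod 31 = 19^2 * 22 = 20*22 = 6
  bit 3 = 1: r = r^2 * 22 mod 31 = 6^2 * 22 = 5*22 = 17
  bit 4 = 0: r = r^2 mod 31 = 17^2 = 10
  -> B = 10
s = B^a = 10^11 mod 31  (bits of 11 = 1011)
  bit 0 = 1: r = r^2 * 10 mod 31 = 1^2 * 10 = 1*10 = 10
  bit 1 = 0: r = r^2 mod 31 = 10^2 = 7
  bit 2 = 1: r = r^2 * 10 mod 31 = 7^2 * 10 = 18*10 = 25
  bit 3 = 1: r = r^2 * 10 mod 31 = 25^2 * 10 = 5*10 = 19
  -> s = B^a = 19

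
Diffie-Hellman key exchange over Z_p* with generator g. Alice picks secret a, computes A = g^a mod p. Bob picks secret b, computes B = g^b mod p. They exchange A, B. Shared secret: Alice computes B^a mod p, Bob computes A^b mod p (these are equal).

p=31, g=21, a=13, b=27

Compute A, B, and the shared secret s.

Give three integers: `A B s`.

Answer: 22 27 29

Derivation:
A = 21^13 mod 31  (bits of 13 = 1101)
  bit 0 = 1: r = r^2 * 21 mod 31 = 1^2 * 21 = 1*21 = 21
  bit 1 = 1: r = r^2 * 21 mod 31 = 21^2 * 21 = 7*21 = 23
  bit 2 = 0: r = r^2 mod 31 = 23^2 = 2
  bit 3 = 1: r = r^2 * 21 mod 31 = 2^2 * 21 = 4*21 = 22
  -> A = 22
B = 21^27 mod 31  (bits of 27 = 11011)
  bit 0 = 1: r = r^2 * 21 mod 31 = 1^2 * 21 = 1*21 = 21
  bit 1 = 1: r = r^2 * 21 mod 31 = 21^2 * 21 = 7*21 = 23
  bit 2 = 0: r = r^2 mod 31 = 23^2 = 2
  bit 3 = 1: r = r^2 * 21 mod 31 = 2^2 * 21 = 4*21 = 22
  bit 4 = 1: r = r^2 * 21 mod 31 = 22^2 * 21 = 19*21 = 27
  -> B = 27
s = B^a = 27^13 mod 31  (bits of 13 = 1101)
  bit 0 = 1: r = r^2 * 27 mod 31 = 1^2 * 27 = 1*27 = 27
  bit 1 = 1: r = r^2 * 27 mod 31 = 27^2 * 27 = 16*27 = 29
  bit 2 = 0: r = r^2 mod 31 = 29^2 = 4
  bit 3 = 1: r = r^2 * 27 mod 31 = 4^2 * 27 = 16*27 = 29
  -> s = B^a = 29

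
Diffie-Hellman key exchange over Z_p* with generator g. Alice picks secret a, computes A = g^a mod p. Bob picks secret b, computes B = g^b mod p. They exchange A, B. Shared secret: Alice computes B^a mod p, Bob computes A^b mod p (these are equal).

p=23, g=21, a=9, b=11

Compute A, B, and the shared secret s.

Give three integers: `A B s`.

Answer: 17 22 22

Derivation:
A = 21^9 mod 23  (bits of 9 = 1001)
  bit 0 = 1: r = r^2 * 21 mod 23 = 1^2 * 21 = 1*21 = 21
  bit 1 = 0: r = r^2 mod 23 = 21^2 = 4
  bit 2 = 0: r = r^2 mod 23 = 4^2 = 16
  bit 3 = 1: r = r^2 * 21 mod 23 = 16^2 * 21 = 3*21 = 17
  -> A = 17
B = 21^11 mod 23  (bits of 11 = 1011)
  bit 0 = 1: r = r^2 * 21 mod 23 = 1^2 * 21 = 1*21 = 21
  bit 1 = 0: r = r^2 mod 23 = 21^2 = 4
  bit 2 = 1: r = r^2 * 21 mod 23 = 4^2 * 21 = 16*21 = 14
  bit 3 = 1: r = r^2 * 21 mod 23 = 14^2 * 21 = 12*21 = 22
  -> B = 22
s = B^a = 22^9 mod 23  (bits of 9 = 1001)
  bit 0 = 1: r = r^2 * 22 mod 23 = 1^2 * 22 = 1*22 = 22
  bit 1 = 0: r = r^2 mod 23 = 22^2 = 1
  bit 2 = 0: r = r^2 mod 23 = 1^2 = 1
  bit 3 = 1: r = r^2 * 22 mod 23 = 1^2 * 22 = 1*22 = 22
  -> s = B^a = 22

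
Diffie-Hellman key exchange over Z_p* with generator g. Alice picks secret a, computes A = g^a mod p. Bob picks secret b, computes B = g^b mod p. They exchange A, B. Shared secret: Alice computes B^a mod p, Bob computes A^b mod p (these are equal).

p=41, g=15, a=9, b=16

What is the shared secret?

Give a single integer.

Answer: 10

Derivation:
A = 15^9 mod 41  (bits of 9 = 1001)
  bit 0 = 1: r = r^2 * 15 mod 41 = 1^2 * 15 = 1*15 = 15
  bit 1 = 0: r = r^2 mod 41 = 15^2 = 20
  bit 2 = 0: r = r^2 mod 41 = 20^2 = 31
  bit 3 = 1: r = r^2 * 15 mod 41 = 31^2 * 15 = 18*15 = 24
  -> A = 24
B = 15^16 mod 41  (bits of 16 = 10000)
  bit 0 = 1: r = r^2 * 15 mod 41 = 1^2 * 15 = 1*15 = 15
  bit 1 = 0: r = r^2 mod 41 = 15^2 = 20
  bit 2 = 0: r = r^2 mod 41 = 20^2 = 31
  bit 3 = 0: r = r^2 mod 41 = 31^2 = 18
  bit 4 = 0: r = r^2 mod 41 = 18^2 = 37
  -> B = 37
s = B^a = 37^9 mod 41  (bits of 9 = 1001)
  bit 0 = 1: r = r^2 * 37 mod 41 = 1^2 * 37 = 1*37 = 37
  bit 1 = 0: r = r^2 mod 41 = 37^2 = 16
  bit 2 = 0: r = r^2 mod 41 = 16^2 = 10
  bit 3 = 1: r = r^2 * 37 mod 41 = 10^2 * 37 = 18*37 = 10
  -> s = B^a = 10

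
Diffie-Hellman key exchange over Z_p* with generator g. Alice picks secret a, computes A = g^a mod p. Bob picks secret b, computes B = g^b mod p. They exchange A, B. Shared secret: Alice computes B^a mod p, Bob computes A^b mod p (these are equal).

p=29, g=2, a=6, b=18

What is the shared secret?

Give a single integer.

A = 2^6 mod 29  (bits of 6 = 110)
  bit 0 = 1: r = r^2 * 2 mod 29 = 1^2 * 2 = 1*2 = 2
  bit 1 = 1: r = r^2 * 2 mod 29 = 2^2 * 2 = 4*2 = 8
  bit 2 = 0: r = r^2 mod 29 = 8^2 = 6
  -> A = 6
B = 2^18 mod 29  (bits of 18 = 10010)
  bit 0 = 1: r = r^2 * 2 mod 29 = 1^2 * 2 = 1*2 = 2
  bit 1 = 0: r = r^2 mod 29 = 2^2 = 4
  bit 2 = 0: r = r^2 mod 29 = 4^2 = 16
  bit 3 = 1: r = r^2 * 2 mod 29 = 16^2 * 2 = 24*2 = 19
  bit 4 = 0: r = r^2 mod 29 = 19^2 = 13
  -> B = 13
s = B^a = 13^6 mod 29  (bits of 6 = 110)
  bit 0 = 1: r = r^2 * 13 mod 29 = 1^2 * 13 = 1*13 = 13
  bit 1 = 1: r = r^2 * 13 mod 29 = 13^2 * 13 = 24*13 = 22
  bit 2 = 0: r = r^2 mod 29 = 22^2 = 20
  -> s = B^a = 20

Answer: 20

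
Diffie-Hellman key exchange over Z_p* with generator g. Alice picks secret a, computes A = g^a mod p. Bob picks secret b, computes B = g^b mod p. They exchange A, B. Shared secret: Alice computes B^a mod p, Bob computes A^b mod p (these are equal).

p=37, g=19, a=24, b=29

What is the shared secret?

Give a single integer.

Answer: 10

Derivation:
A = 19^24 mod 37  (bits of 24 = 11000)
  bit 0 = 1: r = r^2 * 19 mod 37 = 1^2 * 19 = 1*19 = 19
  bit 1 = 1: r = r^2 * 19 mod 37 = 19^2 * 19 = 28*19 = 14
  bit 2 = 0: r = r^2 mod 37 = 14^2 = 11
  bit 3 = 0: r = r^2 mod 37 = 11^2 = 10
  bit 4 = 0: r = r^2 mod 37 = 10^2 = 26
  -> A = 26
B = 19^29 mod 37  (bits of 29 = 11101)
  bit 0 = 1: r = r^2 * 19 mod 37 = 1^2 * 19 = 1*19 = 19
  bit 1 = 1: r = r^2 * 19 mod 37 = 19^2 * 19 = 28*19 = 14
  bit 2 = 1: r = r^2 * 19 mod 37 = 14^2 * 19 = 11*19 = 24
  bit 3 = 0: r = r^2 mod 37 = 24^2 = 21
  bit 4 = 1: r = r^2 * 19 mod 37 = 21^2 * 19 = 34*19 = 17
  -> B = 17
s = B^a = 17^24 mod 37  (bits of 24 = 11000)
  bit 0 = 1: r = r^2 * 17 mod 37 = 1^2 * 17 = 1*17 = 17
  bit 1 = 1: r = r^2 * 17 mod 37 = 17^2 * 17 = 30*17 = 29
  bit 2 = 0: r = r^2 mod 37 = 29^2 = 27
  bit 3 = 0: r = r^2 mod 37 = 27^2 = 26
  bit 4 = 0: r = r^2 mod 37 = 26^2 = 10
  -> s = B^a = 10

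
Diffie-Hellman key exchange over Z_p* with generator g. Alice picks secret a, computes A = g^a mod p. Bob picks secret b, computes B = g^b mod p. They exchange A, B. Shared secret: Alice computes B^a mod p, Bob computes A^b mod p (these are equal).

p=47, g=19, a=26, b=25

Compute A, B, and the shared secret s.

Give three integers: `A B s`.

A = 19^26 mod 47  (bits of 26 = 11010)
  bit 0 = 1: r = r^2 * 19 mod 47 = 1^2 * 19 = 1*19 = 19
  bit 1 = 1: r = r^2 * 19 mod 47 = 19^2 * 19 = 32*19 = 44
  bit 2 = 0: r = r^2 mod 47 = 44^2 = 9
  bit 3 = 1: r = r^2 * 19 mod 47 = 9^2 * 19 = 34*19 = 35
  bit 4 = 0: r = r^2 mod 47 = 35^2 = 3
  -> A = 3
B = 19^25 mod 47  (bits of 25 = 11001)
  bit 0 = 1: r = r^2 * 19 mod 47 = 1^2 * 19 = 1*19 = 19
  bit 1 = 1: r = r^2 * 19 mod 47 = 19^2 * 19 = 32*19 = 44
  bit 2 = 0: r = r^2 mod 47 = 44^2 = 9
  bit 3 = 0: r = r^2 mod 47 = 9^2 = 34
  bit 4 = 1: r = r^2 * 19 mod 47 = 34^2 * 19 = 28*19 = 15
  -> B = 15
s = B^a = 15^26 mod 47  (bits of 26 = 11010)
  bit 0 = 1: r = r^2 * 15 mod 47 = 1^2 * 15 = 1*15 = 15
  bit 1 = 1: r = r^2 * 15 mod 47 = 15^2 * 15 = 37*15 = 38
  bit 2 = 0: r = r^2 mod 47 = 38^2 = 34
  bit 3 = 1: r = r^2 * 15 mod 47 = 34^2 * 15 = 28*15 = 44
  bit 4 = 0: r = r^2 mod 47 = 44^2 = 9
  -> s = B^a = 9

Answer: 3 15 9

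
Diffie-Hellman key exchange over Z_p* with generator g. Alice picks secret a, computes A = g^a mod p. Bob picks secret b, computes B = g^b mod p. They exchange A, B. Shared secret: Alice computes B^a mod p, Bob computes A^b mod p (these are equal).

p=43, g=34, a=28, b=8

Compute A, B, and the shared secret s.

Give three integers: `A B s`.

A = 34^28 mod 43  (bits of 28 = 11100)
  bit 0 = 1: r = r^2 * 34 mod 43 = 1^2 * 34 = 1*34 = 34
  bit 1 = 1: r = r^2 * 34 mod 43 = 34^2 * 34 = 38*34 = 2
  bit 2 = 1: r = r^2 * 34 mod 43 = 2^2 * 34 = 4*34 = 7
  bit 3 = 0: r = r^2 mod 43 = 7^2 = 6
  bit 4 = 0: r = r^2 mod 43 = 6^2 = 36
  -> A = 36
B = 34^8 mod 43  (bits of 8 = 1000)
  bit 0 = 1: r = r^2 * 34 mod 43 = 1^2 * 34 = 1*34 = 34
  bit 1 = 0: r = r^2 mod 43 = 34^2 = 38
  bit 2 = 0: r = r^2 mod 43 = 38^2 = 25
  bit 3 = 0: r = r^2 mod 43 = 25^2 = 23
  -> B = 23
s = B^a = 23^28 mod 43  (bits of 28 = 11100)
  bit 0 = 1: r = r^2 * 23 mod 43 = 1^2 * 23 = 1*23 = 23
  bit 1 = 1: r = r^2 * 23 mod 43 = 23^2 * 23 = 13*23 = 41
  bit 2 = 1: r = r^2 * 23 mod 43 = 41^2 * 23 = 4*23 = 6
  bit 3 = 0: r = r^2 mod 43 = 6^2 = 36
  bit 4 = 0: r = r^2 mod 43 = 36^2 = 6
  -> s = B^a = 6

Answer: 36 23 6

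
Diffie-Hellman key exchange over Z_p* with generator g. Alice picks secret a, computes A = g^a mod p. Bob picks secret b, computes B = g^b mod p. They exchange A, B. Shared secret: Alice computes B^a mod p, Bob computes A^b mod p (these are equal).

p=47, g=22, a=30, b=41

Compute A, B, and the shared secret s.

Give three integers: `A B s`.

Answer: 27 43 28

Derivation:
A = 22^30 mod 47  (bits of 30 = 11110)
  bit 0 = 1: r = r^2 * 22 mod 47 = 1^2 * 22 = 1*22 = 22
  bit 1 = 1: r = r^2 * 22 mod 47 = 22^2 * 22 = 14*22 = 26
  bit 2 = 1: r = r^2 * 22 mod 47 = 26^2 * 22 = 18*22 = 20
  bit 3 = 1: r = r^2 * 22 mod 47 = 20^2 * 22 = 24*22 = 11
  bit 4 = 0: r = r^2 mod 47 = 11^2 = 27
  -> A = 27
B = 22^41 mod 47  (bits of 41 = 101001)
  bit 0 = 1: r = r^2 * 22 mod 47 = 1^2 * 22 = 1*22 = 22
  bit 1 = 0: r = r^2 mod 47 = 22^2 = 14
  bit 2 = 1: r = r^2 * 22 mod 47 = 14^2 * 22 = 8*22 = 35
  bit 3 = 0: r = r^2 mod 47 = 35^2 = 3
  bit 4 = 0: r = r^2 mod 47 = 3^2 = 9
  bit 5 = 1: r = r^2 * 22 mod 47 = 9^2 * 22 = 34*22 = 43
  -> B = 43
s = B^a = 43^30 mod 47  (bits of 30 = 11110)
  bit 0 = 1: r = r^2 * 43 mod 47 = 1^2 * 43 = 1*43 = 43
  bit 1 = 1: r = r^2 * 43 mod 47 = 43^2 * 43 = 16*43 = 30
  bit 2 = 1: r = r^2 * 43 mod 47 = 30^2 * 43 = 7*43 = 19
  bit 3 = 1: r = r^2 * 43 mod 47 = 19^2 * 43 = 32*43 = 13
  bit 4 = 0: r = r^2 mod 47 = 13^2 = 28
  -> s = B^a = 28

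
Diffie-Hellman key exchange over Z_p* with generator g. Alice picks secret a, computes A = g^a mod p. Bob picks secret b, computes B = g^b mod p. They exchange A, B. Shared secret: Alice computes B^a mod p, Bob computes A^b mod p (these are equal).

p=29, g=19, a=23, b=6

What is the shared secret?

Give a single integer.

Answer: 9

Derivation:
A = 19^23 mod 29  (bits of 23 = 10111)
  bit 0 = 1: r = r^2 * 19 mod 29 = 1^2 * 19 = 1*19 = 19
  bit 1 = 0: r = r^2 mod 29 = 19^2 = 13
  bit 2 = 1: r = r^2 * 19 mod 29 = 13^2 * 19 = 24*19 = 21
  bit 3 = 1: r = r^2 * 19 mod 29 = 21^2 * 19 = 6*19 = 27
  bit 4 = 1: r = r^2 * 19 mod 29 = 27^2 * 19 = 4*19 = 18
  -> A = 18
B = 19^6 mod 29  (bits of 6 = 110)
  bit 0 = 1: r = r^2 * 19 mod 29 = 1^2 * 19 = 1*19 = 19
  bit 1 = 1: r = r^2 * 19 mod 29 = 19^2 * 19 = 13*19 = 15
  bit 2 = 0: r = r^2 mod 29 = 15^2 = 22
  -> B = 22
s = B^a = 22^23 mod 29  (bits of 23 = 10111)
  bit 0 = 1: r = r^2 * 22 mod 29 = 1^2 * 22 = 1*22 = 22
  bit 1 = 0: r = r^2 mod 29 = 22^2 = 20
  bit 2 = 1: r = r^2 * 22 mod 29 = 20^2 * 22 = 23*22 = 13
  bit 3 = 1: r = r^2 * 22 mod 29 = 13^2 * 22 = 24*22 = 6
  bit 4 = 1: r = r^2 * 22 mod 29 = 6^2 * 22 = 7*22 = 9
  -> s = B^a = 9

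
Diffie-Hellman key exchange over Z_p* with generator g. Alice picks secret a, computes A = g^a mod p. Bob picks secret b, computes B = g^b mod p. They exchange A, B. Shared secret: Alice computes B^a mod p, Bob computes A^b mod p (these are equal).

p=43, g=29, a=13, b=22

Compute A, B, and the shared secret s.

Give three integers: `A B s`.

Answer: 18 14 25

Derivation:
A = 29^13 mod 43  (bits of 13 = 1101)
  bit 0 = 1: r = r^2 * 29 mod 43 = 1^2 * 29 = 1*29 = 29
  bit 1 = 1: r = r^2 * 29 mod 43 = 29^2 * 29 = 24*29 = 8
  bit 2 = 0: r = r^2 mod 43 = 8^2 = 21
  bit 3 = 1: r = r^2 * 29 mod 43 = 21^2 * 29 = 11*29 = 18
  -> A = 18
B = 29^22 mod 43  (bits of 22 = 10110)
  bit 0 = 1: r = r^2 * 29 mod 43 = 1^2 * 29 = 1*29 = 29
  bit 1 = 0: r = r^2 mod 43 = 29^2 = 24
  bit 2 = 1: r = r^2 * 29 mod 43 = 24^2 * 29 = 17*29 = 20
  bit 3 = 1: r = r^2 * 29 mod 43 = 20^2 * 29 = 13*29 = 33
  bit 4 = 0: r = r^2 mod 43 = 33^2 = 14
  -> B = 14
s = B^a = 14^13 mod 43  (bits of 13 = 1101)
  bit 0 = 1: r = r^2 * 14 mod 43 = 1^2 * 14 = 1*14 = 14
  bit 1 = 1: r = r^2 * 14 mod 43 = 14^2 * 14 = 24*14 = 35
  bit 2 = 0: r = r^2 mod 43 = 35^2 = 21
  bit 3 = 1: r = r^2 * 14 mod 43 = 21^2 * 14 = 11*14 = 25
  -> s = B^a = 25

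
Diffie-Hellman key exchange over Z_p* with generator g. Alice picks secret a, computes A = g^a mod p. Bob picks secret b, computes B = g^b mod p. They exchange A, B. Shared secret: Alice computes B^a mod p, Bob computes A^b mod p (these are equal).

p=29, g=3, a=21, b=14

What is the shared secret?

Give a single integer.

Answer: 28

Derivation:
A = 3^21 mod 29  (bits of 21 = 10101)
  bit 0 = 1: r = r^2 * 3 mod 29 = 1^2 * 3 = 1*3 = 3
  bit 1 = 0: r = r^2 mod 29 = 3^2 = 9
  bit 2 = 1: r = r^2 * 3 mod 29 = 9^2 * 3 = 23*3 = 11
  bit 3 = 0: r = r^2 mod 29 = 11^2 = 5
  bit 4 = 1: r = r^2 * 3 mod 29 = 5^2 * 3 = 25*3 = 17
  -> A = 17
B = 3^14 mod 29  (bits of 14 = 1110)
  bit 0 = 1: r = r^2 * 3 mod 29 = 1^2 * 3 = 1*3 = 3
  bit 1 = 1: r = r^2 * 3 mod 29 = 3^2 * 3 = 9*3 = 27
  bit 2 = 1: r = r^2 * 3 mod 29 = 27^2 * 3 = 4*3 = 12
  bit 3 = 0: r = r^2 mod 29 = 12^2 = 28
  -> B = 28
s = B^a = 28^21 mod 29  (bits of 21 = 10101)
  bit 0 = 1: r = r^2 * 28 mod 29 = 1^2 * 28 = 1*28 = 28
  bit 1 = 0: r = r^2 mod 29 = 28^2 = 1
  bit 2 = 1: r = r^2 * 28 mod 29 = 1^2 * 28 = 1*28 = 28
  bit 3 = 0: r = r^2 mod 29 = 28^2 = 1
  bit 4 = 1: r = r^2 * 28 mod 29 = 1^2 * 28 = 1*28 = 28
  -> s = B^a = 28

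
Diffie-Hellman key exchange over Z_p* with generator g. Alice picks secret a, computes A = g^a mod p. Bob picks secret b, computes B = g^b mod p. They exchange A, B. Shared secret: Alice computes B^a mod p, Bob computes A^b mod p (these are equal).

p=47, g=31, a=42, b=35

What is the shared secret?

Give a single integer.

Answer: 9

Derivation:
A = 31^42 mod 47  (bits of 42 = 101010)
  bit 0 = 1: r = r^2 * 31 mod 47 = 1^2 * 31 = 1*31 = 31
  bit 1 = 0: r = r^2 mod 47 = 31^2 = 21
  bit 2 = 1: r = r^2 * 31 mod 47 = 21^2 * 31 = 18*31 = 41
  bit 3 = 0: r = r^2 mod 47 = 41^2 = 36
  bit 4 = 1: r = r^2 * 31 mod 47 = 36^2 * 31 = 27*31 = 38
  bit 5 = 0: r = r^2 mod 47 = 38^2 = 34
  -> A = 34
B = 31^35 mod 47  (bits of 35 = 100011)
  bit 0 = 1: r = r^2 * 31 mod 47 = 1^2 * 31 = 1*31 = 31
  bit 1 = 0: r = r^2 mod 47 = 31^2 = 21
  bit 2 = 0: r = r^2 mod 47 = 21^2 = 18
  bit 3 = 0: r = r^2 mod 47 = 18^2 = 42
  bit 4 = 1: r = r^2 * 31 mod 47 = 42^2 * 31 = 25*31 = 23
  bit 5 = 1: r = r^2 * 31 mod 47 = 23^2 * 31 = 12*31 = 43
  -> B = 43
s = B^a = 43^42 mod 47  (bits of 42 = 101010)
  bit 0 = 1: r = r^2 * 43 mod 47 = 1^2 * 43 = 1*43 = 43
  bit 1 = 0: r = r^2 mod 47 = 43^2 = 16
  bit 2 = 1: r = r^2 * 43 mod 47 = 16^2 * 43 = 21*43 = 10
  bit 3 = 0: r = r^2 mod 47 = 10^2 = 6
  bit 4 = 1: r = r^2 * 43 mod 47 = 6^2 * 43 = 36*43 = 44
  bit 5 = 0: r = r^2 mod 47 = 44^2 = 9
  -> s = B^a = 9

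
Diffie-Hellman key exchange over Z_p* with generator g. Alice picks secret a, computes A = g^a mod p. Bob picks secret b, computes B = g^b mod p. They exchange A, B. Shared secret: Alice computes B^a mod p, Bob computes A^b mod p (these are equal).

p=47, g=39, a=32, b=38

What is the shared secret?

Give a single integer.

Answer: 28

Derivation:
A = 39^32 mod 47  (bits of 32 = 100000)
  bit 0 = 1: r = r^2 * 39 mod 47 = 1^2 * 39 = 1*39 = 39
  bit 1 = 0: r = r^2 mod 47 = 39^2 = 17
  bit 2 = 0: r = r^2 mod 47 = 17^2 = 7
  bit 3 = 0: r = r^2 mod 47 = 7^2 = 2
  bit 4 = 0: r = r^2 mod 47 = 2^2 = 4
  bit 5 = 0: r = r^2 mod 47 = 4^2 = 16
  -> A = 16
B = 39^38 mod 47  (bits of 38 = 100110)
  bit 0 = 1: r = r^2 * 39 mod 47 = 1^2 * 39 = 1*39 = 39
  bit 1 = 0: r = r^2 mod 47 = 39^2 = 17
  bit 2 = 0: r = r^2 mod 47 = 17^2 = 7
  bit 3 = 1: r = r^2 * 39 mod 47 = 7^2 * 39 = 2*39 = 31
  bit 4 = 1: r = r^2 * 39 mod 47 = 31^2 * 39 = 21*39 = 20
  bit 5 = 0: r = r^2 mod 47 = 20^2 = 24
  -> B = 24
s = B^a = 24^32 mod 47  (bits of 32 = 100000)
  bit 0 = 1: r = r^2 * 24 mod 47 = 1^2 * 24 = 1*24 = 24
  bit 1 = 0: r = r^2 mod 47 = 24^2 = 12
  bit 2 = 0: r = r^2 mod 47 = 12^2 = 3
  bit 3 = 0: r = r^2 mod 47 = 3^2 = 9
  bit 4 = 0: r = r^2 mod 47 = 9^2 = 34
  bit 5 = 0: r = r^2 mod 47 = 34^2 = 28
  -> s = B^a = 28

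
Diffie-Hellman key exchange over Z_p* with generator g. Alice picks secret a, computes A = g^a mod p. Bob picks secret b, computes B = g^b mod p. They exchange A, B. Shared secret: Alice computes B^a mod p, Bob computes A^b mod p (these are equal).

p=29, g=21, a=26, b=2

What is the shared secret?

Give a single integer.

Answer: 25

Derivation:
A = 21^26 mod 29  (bits of 26 = 11010)
  bit 0 = 1: r = r^2 * 21 mod 29 = 1^2 * 21 = 1*21 = 21
  bit 1 = 1: r = r^2 * 21 mod 29 = 21^2 * 21 = 6*21 = 10
  bit 2 = 0: r = r^2 mod 29 = 10^2 = 13
  bit 3 = 1: r = r^2 * 21 mod 29 = 13^2 * 21 = 24*21 = 11
  bit 4 = 0: r = r^2 mod 29 = 11^2 = 5
  -> A = 5
B = 21^2 mod 29  (bits of 2 = 10)
  bit 0 = 1: r = r^2 * 21 mod 29 = 1^2 * 21 = 1*21 = 21
  bit 1 = 0: r = r^2 mod 29 = 21^2 = 6
  -> B = 6
s = B^a = 6^26 mod 29  (bits of 26 = 11010)
  bit 0 = 1: r = r^2 * 6 mod 29 = 1^2 * 6 = 1*6 = 6
  bit 1 = 1: r = r^2 * 6 mod 29 = 6^2 * 6 = 7*6 = 13
  bit 2 = 0: r = r^2 mod 29 = 13^2 = 24
  bit 3 = 1: r = r^2 * 6 mod 29 = 24^2 * 6 = 25*6 = 5
  bit 4 = 0: r = r^2 mod 29 = 5^2 = 25
  -> s = B^a = 25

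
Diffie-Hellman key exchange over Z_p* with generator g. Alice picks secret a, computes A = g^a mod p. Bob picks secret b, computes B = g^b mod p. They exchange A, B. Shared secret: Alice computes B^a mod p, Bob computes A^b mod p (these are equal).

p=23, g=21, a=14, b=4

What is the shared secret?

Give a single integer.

Answer: 2

Derivation:
A = 21^14 mod 23  (bits of 14 = 1110)
  bit 0 = 1: r = r^2 * 21 mod 23 = 1^2 * 21 = 1*21 = 21
  bit 1 = 1: r = r^2 * 21 mod 23 = 21^2 * 21 = 4*21 = 15
  bit 2 = 1: r = r^2 * 21 mod 23 = 15^2 * 21 = 18*21 = 10
  bit 3 = 0: r = r^2 mod 23 = 10^2 = 8
  -> A = 8
B = 21^4 mod 23  (bits of 4 = 100)
  bit 0 = 1: r = r^2 * 21 mod 23 = 1^2 * 21 = 1*21 = 21
  bit 1 = 0: r = r^2 mod 23 = 21^2 = 4
  bit 2 = 0: r = r^2 mod 23 = 4^2 = 16
  -> B = 16
s = B^a = 16^14 mod 23  (bits of 14 = 1110)
  bit 0 = 1: r = r^2 * 16 mod 23 = 1^2 * 16 = 1*16 = 16
  bit 1 = 1: r = r^2 * 16 mod 23 = 16^2 * 16 = 3*16 = 2
  bit 2 = 1: r = r^2 * 16 mod 23 = 2^2 * 16 = 4*16 = 18
  bit 3 = 0: r = r^2 mod 23 = 18^2 = 2
  -> s = B^a = 2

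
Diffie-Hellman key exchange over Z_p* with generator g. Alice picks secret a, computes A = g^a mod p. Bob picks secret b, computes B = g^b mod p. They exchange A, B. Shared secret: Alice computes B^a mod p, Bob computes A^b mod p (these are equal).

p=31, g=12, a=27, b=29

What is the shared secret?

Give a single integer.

A = 12^27 mod 31  (bits of 27 = 11011)
  bit 0 = 1: r = r^2 * 12 mod 31 = 1^2 * 12 = 1*12 = 12
  bit 1 = 1: r = r^2 * 12 mod 31 = 12^2 * 12 = 20*12 = 23
  bit 2 = 0: r = r^2 mod 31 = 23^2 = 2
  bit 3 = 1: r = r^2 * 12 mod 31 = 2^2 * 12 = 4*12 = 17
  bit 4 = 1: r = r^2 * 12 mod 31 = 17^2 * 12 = 10*12 = 27
  -> A = 27
B = 12^29 mod 31  (bits of 29 = 11101)
  bit 0 = 1: r = r^2 * 12 mod 31 = 1^2 * 12 = 1*12 = 12
  bit 1 = 1: r = r^2 * 12 mod 31 = 12^2 * 12 = 20*12 = 23
  bit 2 = 1: r = r^2 * 12 mod 31 = 23^2 * 12 = 2*12 = 24
  bit 3 = 0: r = r^2 mod 31 = 24^2 = 18
  bit 4 = 1: r = r^2 * 12 mod 31 = 18^2 * 12 = 14*12 = 13
  -> B = 13
s = B^a = 13^27 mod 31  (bits of 27 = 11011)
  bit 0 = 1: r = r^2 * 13 mod 31 = 1^2 * 13 = 1*13 = 13
  bit 1 = 1: r = r^2 * 13 mod 31 = 13^2 * 13 = 14*13 = 27
  bit 2 = 0: r = r^2 mod 31 = 27^2 = 16
  bit 3 = 1: r = r^2 * 13 mod 31 = 16^2 * 13 = 8*13 = 11
  bit 4 = 1: r = r^2 * 13 mod 31 = 11^2 * 13 = 28*13 = 23
  -> s = B^a = 23

Answer: 23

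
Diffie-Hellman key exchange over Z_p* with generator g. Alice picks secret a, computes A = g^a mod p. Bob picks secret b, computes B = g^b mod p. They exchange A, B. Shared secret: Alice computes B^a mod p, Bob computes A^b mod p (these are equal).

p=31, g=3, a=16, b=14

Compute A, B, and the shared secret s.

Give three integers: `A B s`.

A = 3^16 mod 31  (bits of 16 = 10000)
  bit 0 = 1: r = r^2 * 3 mod 31 = 1^2 * 3 = 1*3 = 3
  bit 1 = 0: r = r^2 mod 31 = 3^2 = 9
  bit 2 = 0: r = r^2 mod 31 = 9^2 = 19
  bit 3 = 0: r = r^2 mod 31 = 19^2 = 20
  bit 4 = 0: r = r^2 mod 31 = 20^2 = 28
  -> A = 28
B = 3^14 mod 31  (bits of 14 = 1110)
  bit 0 = 1: r = r^2 * 3 mod 31 = 1^2 * 3 = 1*3 = 3
  bit 1 = 1: r = r^2 * 3 mod 31 = 3^2 * 3 = 9*3 = 27
  bit 2 = 1: r = r^2 * 3 mod 31 = 27^2 * 3 = 16*3 = 17
  bit 3 = 0: r = r^2 mod 31 = 17^2 = 10
  -> B = 10
s = B^a = 10^16 mod 31  (bits of 16 = 10000)
  bit 0 = 1: r = r^2 * 10 mod 31 = 1^2 * 10 = 1*10 = 10
  bit 1 = 0: r = r^2 mod 31 = 10^2 = 7
  bit 2 = 0: r = r^2 mod 31 = 7^2 = 18
  bit 3 = 0: r = r^2 mod 31 = 18^2 = 14
  bit 4 = 0: r = r^2 mod 31 = 14^2 = 10
  -> s = B^a = 10

Answer: 28 10 10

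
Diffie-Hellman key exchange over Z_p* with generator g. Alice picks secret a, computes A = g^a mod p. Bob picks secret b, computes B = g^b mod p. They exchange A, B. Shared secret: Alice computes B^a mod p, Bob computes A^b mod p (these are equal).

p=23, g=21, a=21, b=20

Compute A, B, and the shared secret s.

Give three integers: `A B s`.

A = 21^21 mod 23  (bits of 21 = 10101)
  bit 0 = 1: r = r^2 * 21 mod 23 = 1^2 * 21 = 1*21 = 21
  bit 1 = 0: r = r^2 mod 23 = 21^2 = 4
  bit 2 = 1: r = r^2 * 21 mod 23 = 4^2 * 21 = 16*21 = 14
  bit 3 = 0: r = r^2 mod 23 = 14^2 = 12
  bit 4 = 1: r = r^2 * 21 mod 23 = 12^2 * 21 = 6*21 = 11
  -> A = 11
B = 21^20 mod 23  (bits of 20 = 10100)
  bit 0 = 1: r = r^2 * 21 mod 23 = 1^2 * 21 = 1*21 = 21
  bit 1 = 0: r = r^2 mod 23 = 21^2 = 4
  bit 2 = 1: r = r^2 * 21 mod 23 = 4^2 * 21 = 16*21 = 14
  bit 3 = 0: r = r^2 mod 23 = 14^2 = 12
  bit 4 = 0: r = r^2 mod 23 = 12^2 = 6
  -> B = 6
s = B^a = 6^21 mod 23  (bits of 21 = 10101)
  bit 0 = 1: r = r^2 * 6 mod 23 = 1^2 * 6 = 1*6 = 6
  bit 1 = 0: r = r^2 mod 23 = 6^2 = 13
  bit 2 = 1: r = r^2 * 6 mod 23 = 13^2 * 6 = 8*6 = 2
  bit 3 = 0: r = r^2 mod 23 = 2^2 = 4
  bit 4 = 1: r = r^2 * 6 mod 23 = 4^2 * 6 = 16*6 = 4
  -> s = B^a = 4

Answer: 11 6 4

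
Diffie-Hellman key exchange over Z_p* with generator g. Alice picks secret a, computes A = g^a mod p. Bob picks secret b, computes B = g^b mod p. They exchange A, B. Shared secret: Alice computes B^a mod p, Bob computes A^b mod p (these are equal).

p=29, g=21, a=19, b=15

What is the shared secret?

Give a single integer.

Answer: 2

Derivation:
A = 21^19 mod 29  (bits of 19 = 10011)
  bit 0 = 1: r = r^2 * 21 mod 29 = 1^2 * 21 = 1*21 = 21
  bit 1 = 0: r = r^2 mod 29 = 21^2 = 6
  bit 2 = 0: r = r^2 mod 29 = 6^2 = 7
  bit 3 = 1: r = r^2 * 21 mod 29 = 7^2 * 21 = 20*21 = 14
  bit 4 = 1: r = r^2 * 21 mod 29 = 14^2 * 21 = 22*21 = 27
  -> A = 27
B = 21^15 mod 29  (bits of 15 = 1111)
  bit 0 = 1: r = r^2 * 21 mod 29 = 1^2 * 21 = 1*21 = 21
  bit 1 = 1: r = r^2 * 21 mod 29 = 21^2 * 21 = 6*21 = 10
  bit 2 = 1: r = r^2 * 21 mod 29 = 10^2 * 21 = 13*21 = 12
  bit 3 = 1: r = r^2 * 21 mod 29 = 12^2 * 21 = 28*21 = 8
  -> B = 8
s = B^a = 8^19 mod 29  (bits of 19 = 10011)
  bit 0 = 1: r = r^2 * 8 mod 29 = 1^2 * 8 = 1*8 = 8
  bit 1 = 0: r = r^2 mod 29 = 8^2 = 6
  bit 2 = 0: r = r^2 mod 29 = 6^2 = 7
  bit 3 = 1: r = r^2 * 8 mod 29 = 7^2 * 8 = 20*8 = 15
  bit 4 = 1: r = r^2 * 8 mod 29 = 15^2 * 8 = 22*8 = 2
  -> s = B^a = 2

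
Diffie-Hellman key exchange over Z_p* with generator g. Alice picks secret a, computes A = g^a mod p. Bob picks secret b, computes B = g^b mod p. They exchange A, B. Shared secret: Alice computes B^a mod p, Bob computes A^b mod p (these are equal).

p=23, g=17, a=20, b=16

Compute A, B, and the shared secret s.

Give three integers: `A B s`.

Answer: 16 2 6

Derivation:
A = 17^20 mod 23  (bits of 20 = 10100)
  bit 0 = 1: r = r^2 * 17 mod 23 = 1^2 * 17 = 1*17 = 17
  bit 1 = 0: r = r^2 mod 23 = 17^2 = 13
  bit 2 = 1: r = r^2 * 17 mod 23 = 13^2 * 17 = 8*17 = 21
  bit 3 = 0: r = r^2 mod 23 = 21^2 = 4
  bit 4 = 0: r = r^2 mod 23 = 4^2 = 16
  -> A = 16
B = 17^16 mod 23  (bits of 16 = 10000)
  bit 0 = 1: r = r^2 * 17 mod 23 = 1^2 * 17 = 1*17 = 17
  bit 1 = 0: r = r^2 mod 23 = 17^2 = 13
  bit 2 = 0: r = r^2 mod 23 = 13^2 = 8
  bit 3 = 0: r = r^2 mod 23 = 8^2 = 18
  bit 4 = 0: r = r^2 mod 23 = 18^2 = 2
  -> B = 2
s = B^a = 2^20 mod 23  (bits of 20 = 10100)
  bit 0 = 1: r = r^2 * 2 mod 23 = 1^2 * 2 = 1*2 = 2
  bit 1 = 0: r = r^2 mod 23 = 2^2 = 4
  bit 2 = 1: r = r^2 * 2 mod 23 = 4^2 * 2 = 16*2 = 9
  bit 3 = 0: r = r^2 mod 23 = 9^2 = 12
  bit 4 = 0: r = r^2 mod 23 = 12^2 = 6
  -> s = B^a = 6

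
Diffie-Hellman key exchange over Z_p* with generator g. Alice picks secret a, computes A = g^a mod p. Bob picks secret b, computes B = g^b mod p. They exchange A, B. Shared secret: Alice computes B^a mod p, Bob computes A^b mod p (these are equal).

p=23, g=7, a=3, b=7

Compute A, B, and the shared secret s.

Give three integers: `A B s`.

Answer: 21 5 10

Derivation:
A = 7^3 mod 23  (bits of 3 = 11)
  bit 0 = 1: r = r^2 * 7 mod 23 = 1^2 * 7 = 1*7 = 7
  bit 1 = 1: r = r^2 * 7 mod 23 = 7^2 * 7 = 3*7 = 21
  -> A = 21
B = 7^7 mod 23  (bits of 7 = 111)
  bit 0 = 1: r = r^2 * 7 mod 23 = 1^2 * 7 = 1*7 = 7
  bit 1 = 1: r = r^2 * 7 mod 23 = 7^2 * 7 = 3*7 = 21
  bit 2 = 1: r = r^2 * 7 mod 23 = 21^2 * 7 = 4*7 = 5
  -> B = 5
s = B^a = 5^3 mod 23  (bits of 3 = 11)
  bit 0 = 1: r = r^2 * 5 mod 23 = 1^2 * 5 = 1*5 = 5
  bit 1 = 1: r = r^2 * 5 mod 23 = 5^2 * 5 = 2*5 = 10
  -> s = B^a = 10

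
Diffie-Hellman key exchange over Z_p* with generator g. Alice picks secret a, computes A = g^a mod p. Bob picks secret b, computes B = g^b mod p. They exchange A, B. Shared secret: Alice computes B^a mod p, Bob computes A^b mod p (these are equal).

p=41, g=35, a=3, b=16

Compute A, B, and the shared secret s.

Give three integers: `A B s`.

A = 35^3 mod 41  (bits of 3 = 11)
  bit 0 = 1: r = r^2 * 35 mod 41 = 1^2 * 35 = 1*35 = 35
  bit 1 = 1: r = r^2 * 35 mod 41 = 35^2 * 35 = 36*35 = 30
  -> A = 30
B = 35^16 mod 41  (bits of 16 = 10000)
  bit 0 = 1: r = r^2 * 35 mod 41 = 1^2 * 35 = 1*35 = 35
  bit 1 = 0: r = r^2 mod 41 = 35^2 = 36
  bit 2 = 0: r = r^2 mod 41 = 36^2 = 25
  bit 3 = 0: r = r^2 mod 41 = 25^2 = 10
  bit 4 = 0: r = r^2 mod 41 = 10^2 = 18
  -> B = 18
s = B^a = 18^3 mod 41  (bits of 3 = 11)
  bit 0 = 1: r = r^2 * 18 mod 41 = 1^2 * 18 = 1*18 = 18
  bit 1 = 1: r = r^2 * 18 mod 41 = 18^2 * 18 = 37*18 = 10
  -> s = B^a = 10

Answer: 30 18 10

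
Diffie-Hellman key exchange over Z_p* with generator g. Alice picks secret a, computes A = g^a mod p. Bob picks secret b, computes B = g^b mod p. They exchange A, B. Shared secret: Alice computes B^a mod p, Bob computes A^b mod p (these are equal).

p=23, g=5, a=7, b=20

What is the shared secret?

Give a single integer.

A = 5^7 mod 23  (bits of 7 = 111)
  bit 0 = 1: r = r^2 * 5 mod 23 = 1^2 * 5 = 1*5 = 5
  bit 1 = 1: r = r^2 * 5 mod 23 = 5^2 * 5 = 2*5 = 10
  bit 2 = 1: r = r^2 * 5 mod 23 = 10^2 * 5 = 8*5 = 17
  -> A = 17
B = 5^20 mod 23  (bits of 20 = 10100)
  bit 0 = 1: r = r^2 * 5 mod 23 = 1^2 * 5 = 1*5 = 5
  bit 1 = 0: r = r^2 mod 23 = 5^2 = 2
  bit 2 = 1: r = r^2 * 5 mod 23 = 2^2 * 5 = 4*5 = 20
  bit 3 = 0: r = r^2 mod 23 = 20^2 = 9
  bit 4 = 0: r = r^2 mod 23 = 9^2 = 12
  -> B = 12
s = B^a = 12^7 mod 23  (bits of 7 = 111)
  bit 0 = 1: r = r^2 * 12 mod 23 = 1^2 * 12 = 1*12 = 12
  bit 1 = 1: r = r^2 * 12 mod 23 = 12^2 * 12 = 6*12 = 3
  bit 2 = 1: r = r^2 * 12 mod 23 = 3^2 * 12 = 9*12 = 16
  -> s = B^a = 16

Answer: 16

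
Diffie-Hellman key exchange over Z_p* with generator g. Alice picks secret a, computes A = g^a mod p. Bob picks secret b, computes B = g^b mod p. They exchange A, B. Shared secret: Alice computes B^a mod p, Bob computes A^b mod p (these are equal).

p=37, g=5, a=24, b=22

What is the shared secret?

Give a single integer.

A = 5^24 mod 37  (bits of 24 = 11000)
  bit 0 = 1: r = r^2 * 5 mod 37 = 1^2 * 5 = 1*5 = 5
  bit 1 = 1: r = r^2 * 5 mod 37 = 5^2 * 5 = 25*5 = 14
  bit 2 = 0: r = r^2 mod 37 = 14^2 = 11
  bit 3 = 0: r = r^2 mod 37 = 11^2 = 10
  bit 4 = 0: r = r^2 mod 37 = 10^2 = 26
  -> A = 26
B = 5^22 mod 37  (bits of 22 = 10110)
  bit 0 = 1: r = r^2 * 5 mod 37 = 1^2 * 5 = 1*5 = 5
  bit 1 = 0: r = r^2 mod 37 = 5^2 = 25
  bit 2 = 1: r = r^2 * 5 mod 37 = 25^2 * 5 = 33*5 = 17
  bit 3 = 1: r = r^2 * 5 mod 37 = 17^2 * 5 = 30*5 = 2
  bit 4 = 0: r = r^2 mod 37 = 2^2 = 4
  -> B = 4
s = B^a = 4^24 mod 37  (bits of 24 = 11000)
  bit 0 = 1: r = r^2 * 4 mod 37 = 1^2 * 4 = 1*4 = 4
  bit 1 = 1: r = r^2 * 4 mod 37 = 4^2 * 4 = 16*4 = 27
  bit 2 = 0: r = r^2 mod 37 = 27^2 = 26
  bit 3 = 0: r = r^2 mod 37 = 26^2 = 10
  bit 4 = 0: r = r^2 mod 37 = 10^2 = 26
  -> s = B^a = 26

Answer: 26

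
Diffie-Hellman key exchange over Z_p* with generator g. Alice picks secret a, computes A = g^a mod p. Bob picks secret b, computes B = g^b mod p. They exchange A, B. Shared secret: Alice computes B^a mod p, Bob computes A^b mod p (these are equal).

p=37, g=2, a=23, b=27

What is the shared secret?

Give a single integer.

A = 2^23 mod 37  (bits of 23 = 10111)
  bit 0 = 1: r = r^2 * 2 mod 37 = 1^2 * 2 = 1*2 = 2
  bit 1 = 0: r = r^2 mod 37 = 2^2 = 4
  bit 2 = 1: r = r^2 * 2 mod 37 = 4^2 * 2 = 16*2 = 32
  bit 3 = 1: r = r^2 * 2 mod 37 = 32^2 * 2 = 25*2 = 13
  bit 4 = 1: r = r^2 * 2 mod 37 = 13^2 * 2 = 21*2 = 5
  -> A = 5
B = 2^27 mod 37  (bits of 27 = 11011)
  bit 0 = 1: r = r^2 * 2 mod 37 = 1^2 * 2 = 1*2 = 2
  bit 1 = 1: r = r^2 * 2 mod 37 = 2^2 * 2 = 4*2 = 8
  bit 2 = 0: r = r^2 mod 37 = 8^2 = 27
  bit 3 = 1: r = r^2 * 2 mod 37 = 27^2 * 2 = 26*2 = 15
  bit 4 = 1: r = r^2 * 2 mod 37 = 15^2 * 2 = 3*2 = 6
  -> B = 6
s = B^a = 6^23 mod 37  (bits of 23 = 10111)
  bit 0 = 1: r = r^2 * 6 mod 37 = 1^2 * 6 = 1*6 = 6
  bit 1 = 0: r = r^2 mod 37 = 6^2 = 36
  bit 2 = 1: r = r^2 * 6 mod 37 = 36^2 * 6 = 1*6 = 6
  bit 3 = 1: r = r^2 * 6 mod 37 = 6^2 * 6 = 36*6 = 31
  bit 4 = 1: r = r^2 * 6 mod 37 = 31^2 * 6 = 36*6 = 31
  -> s = B^a = 31

Answer: 31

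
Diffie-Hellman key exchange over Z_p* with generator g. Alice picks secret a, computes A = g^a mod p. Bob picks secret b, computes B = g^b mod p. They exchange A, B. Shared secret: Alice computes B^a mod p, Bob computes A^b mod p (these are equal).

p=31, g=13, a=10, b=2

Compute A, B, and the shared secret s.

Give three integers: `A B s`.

A = 13^10 mod 31  (bits of 10 = 1010)
  bit 0 = 1: r = r^2 * 13 mod 31 = 1^2 * 13 = 1*13 = 13
  bit 1 = 0: r = r^2 mod 31 = 13^2 = 14
  bit 2 = 1: r = r^2 * 13 mod 31 = 14^2 * 13 = 10*13 = 6
  bit 3 = 0: r = r^2 mod 31 = 6^2 = 5
  -> A = 5
B = 13^2 mod 31  (bits of 2 = 10)
  bit 0 = 1: r = r^2 * 13 mod 31 = 1^2 * 13 = 1*13 = 13
  bit 1 = 0: r = r^2 mod 31 = 13^2 = 14
  -> B = 14
s = B^a = 14^10 mod 31  (bits of 10 = 1010)
  bit 0 = 1: r = r^2 * 14 mod 31 = 1^2 * 14 = 1*14 = 14
  bit 1 = 0: r = r^2 mod 31 = 14^2 = 10
  bit 2 = 1: r = r^2 * 14 mod 31 = 10^2 * 14 = 7*14 = 5
  bit 3 = 0: r = r^2 mod 31 = 5^2 = 25
  -> s = B^a = 25

Answer: 5 14 25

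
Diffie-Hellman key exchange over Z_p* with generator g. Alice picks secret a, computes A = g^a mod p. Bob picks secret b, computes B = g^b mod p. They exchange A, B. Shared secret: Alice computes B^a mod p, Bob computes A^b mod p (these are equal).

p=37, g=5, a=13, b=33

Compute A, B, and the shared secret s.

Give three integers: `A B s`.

Answer: 13 8 8

Derivation:
A = 5^13 mod 37  (bits of 13 = 1101)
  bit 0 = 1: r = r^2 * 5 mod 37 = 1^2 * 5 = 1*5 = 5
  bit 1 = 1: r = r^2 * 5 mod 37 = 5^2 * 5 = 25*5 = 14
  bit 2 = 0: r = r^2 mod 37 = 14^2 = 11
  bit 3 = 1: r = r^2 * 5 mod 37 = 11^2 * 5 = 10*5 = 13
  -> A = 13
B = 5^33 mod 37  (bits of 33 = 100001)
  bit 0 = 1: r = r^2 * 5 mod 37 = 1^2 * 5 = 1*5 = 5
  bit 1 = 0: r = r^2 mod 37 = 5^2 = 25
  bit 2 = 0: r = r^2 mod 37 = 25^2 = 33
  bit 3 = 0: r = r^2 mod 37 = 33^2 = 16
  bit 4 = 0: r = r^2 mod 37 = 16^2 = 34
  bit 5 = 1: r = r^2 * 5 mod 37 = 34^2 * 5 = 9*5 = 8
  -> B = 8
s = B^a = 8^13 mod 37  (bits of 13 = 1101)
  bit 0 = 1: r = r^2 * 8 mod 37 = 1^2 * 8 = 1*8 = 8
  bit 1 = 1: r = r^2 * 8 mod 37 = 8^2 * 8 = 27*8 = 31
  bit 2 = 0: r = r^2 mod 37 = 31^2 = 36
  bit 3 = 1: r = r^2 * 8 mod 37 = 36^2 * 8 = 1*8 = 8
  -> s = B^a = 8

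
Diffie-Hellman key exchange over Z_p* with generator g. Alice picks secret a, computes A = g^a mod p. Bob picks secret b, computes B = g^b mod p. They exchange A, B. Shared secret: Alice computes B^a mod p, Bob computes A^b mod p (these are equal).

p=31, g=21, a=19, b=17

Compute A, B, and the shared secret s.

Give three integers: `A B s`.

A = 21^19 mod 31  (bits of 19 = 10011)
  bit 0 = 1: r = r^2 * 21 mod 31 = 1^2 * 21 = 1*21 = 21
  bit 1 = 0: r = r^2 mod 31 = 21^2 = 7
  bit 2 = 0: r = r^2 mod 31 = 7^2 = 18
  bit 3 = 1: r = r^2 * 21 mod 31 = 18^2 * 21 = 14*21 = 15
  bit 4 = 1: r = r^2 * 21 mod 31 = 15^2 * 21 = 8*21 = 13
  -> A = 13
B = 21^17 mod 31  (bits of 17 = 10001)
  bit 0 = 1: r = r^2 * 21 mod 31 = 1^2 * 21 = 1*21 = 21
  bit 1 = 0: r = r^2 mod 31 = 21^2 = 7
  bit 2 = 0: r = r^2 mod 31 = 7^2 = 18
  bit 3 = 0: r = r^2 mod 31 = 18^2 = 14
  bit 4 = 1: r = r^2 * 21 mod 31 = 14^2 * 21 = 10*21 = 24
  -> B = 24
s = B^a = 24^19 mod 31  (bits of 19 = 10011)
  bit 0 = 1: r = r^2 * 24 mod 31 = 1^2 * 24 = 1*24 = 24
  bit 1 = 0: r = r^2 mod 31 = 24^2 = 18
  bit 2 = 0: r = r^2 mod 31 = 18^2 = 14
  bit 3 = 1: r = r^2 * 24 mod 31 = 14^2 * 24 = 10*24 = 23
  bit 4 = 1: r = r^2 * 24 mod 31 = 23^2 * 24 = 2*24 = 17
  -> s = B^a = 17

Answer: 13 24 17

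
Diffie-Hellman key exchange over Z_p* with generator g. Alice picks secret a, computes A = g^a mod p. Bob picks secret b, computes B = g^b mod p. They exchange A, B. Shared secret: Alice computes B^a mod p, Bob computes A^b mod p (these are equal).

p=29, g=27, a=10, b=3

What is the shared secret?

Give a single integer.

Answer: 4

Derivation:
A = 27^10 mod 29  (bits of 10 = 1010)
  bit 0 = 1: r = r^2 * 27 mod 29 = 1^2 * 27 = 1*27 = 27
  bit 1 = 0: r = r^2 mod 29 = 27^2 = 4
  bit 2 = 1: r = r^2 * 27 mod 29 = 4^2 * 27 = 16*27 = 26
  bit 3 = 0: r = r^2 mod 29 = 26^2 = 9
  -> A = 9
B = 27^3 mod 29  (bits of 3 = 11)
  bit 0 = 1: r = r^2 * 27 mod 29 = 1^2 * 27 = 1*27 = 27
  bit 1 = 1: r = r^2 * 27 mod 29 = 27^2 * 27 = 4*27 = 21
  -> B = 21
s = B^a = 21^10 mod 29  (bits of 10 = 1010)
  bit 0 = 1: r = r^2 * 21 mod 29 = 1^2 * 21 = 1*21 = 21
  bit 1 = 0: r = r^2 mod 29 = 21^2 = 6
  bit 2 = 1: r = r^2 * 21 mod 29 = 6^2 * 21 = 7*21 = 2
  bit 3 = 0: r = r^2 mod 29 = 2^2 = 4
  -> s = B^a = 4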